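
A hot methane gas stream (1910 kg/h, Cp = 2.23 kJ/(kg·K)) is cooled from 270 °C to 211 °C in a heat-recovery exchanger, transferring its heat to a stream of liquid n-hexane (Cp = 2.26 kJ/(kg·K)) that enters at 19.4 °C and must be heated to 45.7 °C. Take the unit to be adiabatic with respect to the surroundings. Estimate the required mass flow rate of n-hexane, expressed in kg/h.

Heat released by hot stream: Q = 1910 × 2.23 × (270 − 211) = 251300 kJ/h
Energy balance on cold side (adiabatic exchanger): Q = ṁ_c·Cp_c·(T_c,out − T_c,in)
ṁ_c = 251300 / [2.26 × (45.7 − 19.4)] = 4227.9 kg/h

ṁ_c = 4230 kg/h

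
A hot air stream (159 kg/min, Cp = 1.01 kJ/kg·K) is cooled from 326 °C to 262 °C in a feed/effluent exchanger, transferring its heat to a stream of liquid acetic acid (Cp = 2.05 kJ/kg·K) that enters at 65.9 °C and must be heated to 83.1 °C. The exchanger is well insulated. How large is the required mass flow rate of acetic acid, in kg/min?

Heat released by hot stream: Q = 159 × 1.01 × (326 − 262) = 10278 kJ/min
Energy balance on cold side (adiabatic exchanger): Q = ṁ_c·Cp_c·(T_c,out − T_c,in)
ṁ_c = 10278 / [2.05 × (83.1 − 65.9)] = 291.48 kg/min

ṁ_c = 291 kg/min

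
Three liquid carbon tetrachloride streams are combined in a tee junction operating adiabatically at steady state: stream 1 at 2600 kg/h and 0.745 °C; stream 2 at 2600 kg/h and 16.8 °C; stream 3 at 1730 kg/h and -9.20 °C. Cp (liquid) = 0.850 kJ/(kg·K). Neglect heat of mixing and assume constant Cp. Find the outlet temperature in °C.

No heat crosses the boundary, so H_out = H_in.
Σ ṁᵢCp,ᵢTᵢ = 2600×0.850×0.745 + 2600×0.850×16.8 + 1730×0.850×-9.20 = 25246
Σ ṁᵢCp,ᵢ = 2600×0.850 + 2600×0.850 + 1730×0.850 = 5890.5
T_out = 25246 / 5890.5 = 4.2859 °C

T_out = 4.29 °C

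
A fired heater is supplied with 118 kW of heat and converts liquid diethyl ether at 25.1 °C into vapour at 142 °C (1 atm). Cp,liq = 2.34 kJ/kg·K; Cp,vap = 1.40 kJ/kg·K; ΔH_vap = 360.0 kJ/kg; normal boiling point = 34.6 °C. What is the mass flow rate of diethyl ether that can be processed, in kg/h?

Δh = 2.34×(34.6−25.1) + 360.0 + 1.40×(142−34.6) = 532.59 kJ/kg
Q = 118 kW = 118 kJ/s = 424800 kJ/h
ṁ = Q/Δh = 424800 / 532.59 = 797.61 kg/h

ṁ = 798 kg/h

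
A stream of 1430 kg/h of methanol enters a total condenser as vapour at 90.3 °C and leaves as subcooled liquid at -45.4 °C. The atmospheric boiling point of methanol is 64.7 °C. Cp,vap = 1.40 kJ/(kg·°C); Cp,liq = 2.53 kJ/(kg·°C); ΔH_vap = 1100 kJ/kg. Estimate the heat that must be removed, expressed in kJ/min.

vapour 90.3→64.7 °C: -35.84 kJ/kg
condensation at 64.7 °C: -1100 kJ/kg
liquid 64.7→-45.4 °C: -278.55 kJ/kg
Δh = -35.84 + -1100 + -278.55 = -1414.4 kJ/kg
Q = ṁ·Δh = 1430 kg/h × -1414.4 kJ/kg = -2.0226e+06 kJ/h
|Q| = 561.83 kW = 33710 kJ/min

Q_c = 33700 kJ/min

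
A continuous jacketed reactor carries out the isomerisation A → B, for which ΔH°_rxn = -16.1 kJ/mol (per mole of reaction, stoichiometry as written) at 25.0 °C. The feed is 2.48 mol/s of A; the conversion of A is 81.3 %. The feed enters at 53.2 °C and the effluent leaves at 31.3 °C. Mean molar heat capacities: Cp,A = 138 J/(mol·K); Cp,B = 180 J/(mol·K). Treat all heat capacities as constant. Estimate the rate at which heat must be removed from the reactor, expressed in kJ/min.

Q_out = 2370 kJ/min

Extent of reaction ξ = 0.813 × 2.48 = 2.0162 mol/s
Reaction term: ξ·ΔH°_rxn = 2.0162 × -16.1 = -32.461 kJ/s
Sensible, feed 53.2→25 °C: -9.6512 kJ/s
Outlet flows (mol/s): A 0.46376, B 2.0162
Sensible, products 25→31.3 °C: 2.6896 kJ/s
Q = ΔH = -39.423 kJ/s = -39.423 kW
Heat removed = 2365.4 kJ/min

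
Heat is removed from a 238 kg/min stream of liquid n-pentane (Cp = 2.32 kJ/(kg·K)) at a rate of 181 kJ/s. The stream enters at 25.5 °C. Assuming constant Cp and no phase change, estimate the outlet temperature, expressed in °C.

Q = 181 kJ/s = 10860 kJ/min
ΔT = Q/(ṁ·Cp) = 10860/(238×2.32) = 19.668 K
T_out = 25.5 − 19.668 = 5.8318 °C

T_out = 5.83 °C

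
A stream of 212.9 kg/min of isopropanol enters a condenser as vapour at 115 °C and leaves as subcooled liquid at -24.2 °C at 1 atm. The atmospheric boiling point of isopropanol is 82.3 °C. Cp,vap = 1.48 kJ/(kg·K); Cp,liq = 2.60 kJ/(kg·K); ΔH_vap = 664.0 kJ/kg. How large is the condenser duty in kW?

vapour 115→82.3 °C: -48.396 kJ/kg
condensation at 82.3 °C: -664 kJ/kg
liquid 82.3→-24.2 °C: -276.9 kJ/kg
Δh = -48.396 + -664 + -276.9 = -989.3 kJ/kg
Q = ṁ·Δh = 212.9 kg/min × -989.3 kJ/kg = -210620 kJ/min
|Q| = 3510.4 kW

Q_c = 3510 kW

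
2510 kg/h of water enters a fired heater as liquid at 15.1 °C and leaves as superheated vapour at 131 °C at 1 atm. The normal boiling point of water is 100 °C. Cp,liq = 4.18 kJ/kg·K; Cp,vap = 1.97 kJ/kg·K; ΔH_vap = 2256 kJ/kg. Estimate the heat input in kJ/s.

Q = 1860 kJ/s

liquid 15.1→100 °C: 354.88 kJ/kg
vaporisation at 100 °C: 2256 kJ/kg
vapour 100→131 °C: 61.07 kJ/kg
Δh = 354.88 + 2256 + 61.07 = 2672 kJ/kg
Q = ṁ·Δh = 2510 kg/h × 2672 kJ/kg = 6.7066e+06 kJ/h
|Q| = 1862.9 kW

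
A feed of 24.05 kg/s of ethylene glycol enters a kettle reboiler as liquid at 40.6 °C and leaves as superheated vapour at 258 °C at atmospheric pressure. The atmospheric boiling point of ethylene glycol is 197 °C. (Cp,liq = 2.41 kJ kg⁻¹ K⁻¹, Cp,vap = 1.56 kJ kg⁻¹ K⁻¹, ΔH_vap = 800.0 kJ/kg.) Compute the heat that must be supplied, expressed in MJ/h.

Q = 110000 MJ/h

liquid 40.6→197 °C: 376.92 kJ/kg
vaporisation at 197 °C: 800 kJ/kg
vapour 197→258 °C: 95.16 kJ/kg
Δh = 376.92 + 800 + 95.16 = 1272.1 kJ/kg
Q = ṁ·Δh = 24.05 kg/s × 1272.1 kJ/kg = 30594 kJ/s
|Q| = 30594 kW = 110140 MJ/h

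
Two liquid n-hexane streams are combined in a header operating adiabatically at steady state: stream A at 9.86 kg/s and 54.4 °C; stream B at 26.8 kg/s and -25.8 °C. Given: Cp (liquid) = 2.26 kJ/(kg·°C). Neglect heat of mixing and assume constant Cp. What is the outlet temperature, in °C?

T_out = -4.23 °C

Adiabatic, steady state ⇒ Σ ṁᵢCp,ᵢ(T_out − Tᵢ) = 0
T_out = Σ ṁᵢCp,ᵢTᵢ / Σ ṁᵢCp,ᵢ
      = -350.43 / 82.852 = -4.2296 °C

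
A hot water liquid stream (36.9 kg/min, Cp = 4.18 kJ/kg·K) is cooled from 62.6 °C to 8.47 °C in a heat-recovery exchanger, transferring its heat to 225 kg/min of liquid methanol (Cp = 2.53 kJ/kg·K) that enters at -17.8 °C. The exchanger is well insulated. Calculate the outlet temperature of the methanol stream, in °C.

Heat released by hot stream: Q = 36.9 × 4.18 × (62.6 − 8.47) = 8349.1 kJ/min
Energy balance on cold side (adiabatic exchanger): Q = ṁ_c·Cp_c·(T_c,out − T_c,in)
T_c,out = -17.8 + 8349.1/(225 × 2.53) = -3.1331 °C

T_c,out = -3.13 °C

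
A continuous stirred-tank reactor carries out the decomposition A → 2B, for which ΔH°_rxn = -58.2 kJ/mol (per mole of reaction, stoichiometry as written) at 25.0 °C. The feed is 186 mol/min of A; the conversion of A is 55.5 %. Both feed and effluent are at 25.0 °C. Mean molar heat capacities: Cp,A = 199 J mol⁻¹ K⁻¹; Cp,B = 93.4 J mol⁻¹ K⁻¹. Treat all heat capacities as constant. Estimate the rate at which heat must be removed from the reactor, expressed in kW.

Q_out = 100 kW

Extent of reaction ξ = 0.555 × 186 = 103.23 mol/min
Reaction term: ξ·ΔH°_rxn = 103.23 × -58.2 = -6008 kJ/min
Q = ΔH = -6008 kJ/min = -100.13 kW
Heat removed = 100.13 kW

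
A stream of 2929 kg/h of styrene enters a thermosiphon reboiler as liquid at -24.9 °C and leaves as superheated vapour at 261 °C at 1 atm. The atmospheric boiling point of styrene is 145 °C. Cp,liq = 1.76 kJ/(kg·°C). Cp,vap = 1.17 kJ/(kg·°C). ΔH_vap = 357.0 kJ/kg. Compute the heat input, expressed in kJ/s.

liquid -24.9→145 °C: 299.02 kJ/kg
vaporisation at 145 °C: 357 kJ/kg
vapour 145→261 °C: 135.72 kJ/kg
Δh = 299.02 + 357 + 135.72 = 791.74 kJ/kg
Q = ṁ·Δh = 2929 kg/h × 791.74 kJ/kg = 2.319e+06 kJ/h
|Q| = 644.17 kW

Q = 644 kJ/s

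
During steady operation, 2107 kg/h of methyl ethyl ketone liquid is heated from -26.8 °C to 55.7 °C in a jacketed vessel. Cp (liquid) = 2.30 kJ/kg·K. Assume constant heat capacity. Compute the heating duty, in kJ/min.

Q = 6660 kJ/min

Q = ṁ·Cp·ΔT = 2107 × 2.30 × (55.7 − -26.8) = 399800 kJ/h
Converting: 399800 / 3600 s = 111.06 kW
Heating duty = 6663.4 kJ/min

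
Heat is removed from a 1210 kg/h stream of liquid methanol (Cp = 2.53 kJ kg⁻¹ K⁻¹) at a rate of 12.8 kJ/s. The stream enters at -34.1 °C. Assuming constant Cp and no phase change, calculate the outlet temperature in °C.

Q = 12.8 kJ/s = 46080 kJ/h
ΔT = Q/(ṁ·Cp) = 46080/(1210×2.53) = 15.052 K
T_out = -34.1 − 15.052 = -49.152 °C

T_out = -49.2 °C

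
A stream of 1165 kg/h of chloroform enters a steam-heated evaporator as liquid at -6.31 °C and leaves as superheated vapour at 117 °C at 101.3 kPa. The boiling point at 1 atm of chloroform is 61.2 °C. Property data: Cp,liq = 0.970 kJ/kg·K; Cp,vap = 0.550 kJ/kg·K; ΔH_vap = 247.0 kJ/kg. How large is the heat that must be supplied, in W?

liquid -6.31→61.2 °C: 65.485 kJ/kg
vaporisation at 61.2 °C: 247 kJ/kg
vapour 61.2→117 °C: 30.69 kJ/kg
Δh = 65.485 + 247 + 30.69 = 343.17 kJ/kg
Q = ṁ·Δh = 1165 kg/h × 343.17 kJ/kg = 399800 kJ/h
|Q| = 111.06 kW = 111060 W

Q = 111000 W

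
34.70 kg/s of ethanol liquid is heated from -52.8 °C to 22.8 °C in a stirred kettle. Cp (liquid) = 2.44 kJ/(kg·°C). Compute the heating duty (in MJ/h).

Q = 23000 MJ/h

Q = ṁ·Cp·ΔT = 34.70 × 2.44 × (22.8 − -52.8) = 6400.9 kJ/s
Heating duty = 23043 MJ/h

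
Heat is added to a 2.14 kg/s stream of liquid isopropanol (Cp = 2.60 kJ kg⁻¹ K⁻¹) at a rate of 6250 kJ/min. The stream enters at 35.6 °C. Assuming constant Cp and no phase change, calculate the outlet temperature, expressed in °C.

T_out = 54.3 °C

Q = 6250 kJ/min = 104.17 kJ/s
ΔT = Q/(ṁ·Cp) = 104.17/(2.14×2.60) = 18.722 K
T_out = 35.6 + 18.722 = 54.322 °C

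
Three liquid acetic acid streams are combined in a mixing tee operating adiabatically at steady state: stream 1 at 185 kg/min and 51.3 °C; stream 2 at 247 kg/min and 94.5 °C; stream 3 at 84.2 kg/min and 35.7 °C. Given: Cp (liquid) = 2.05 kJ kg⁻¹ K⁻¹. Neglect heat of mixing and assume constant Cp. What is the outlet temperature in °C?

T_out = 69.4 °C

Energy balance with Q = 0: Σ ṁᵢCp,ᵢ(T_out − Tᵢ) = 0
T_out = Σ ṁᵢCp,ᵢTᵢ / Σ ṁᵢCp,ᵢ
      = 73468 / 1058.2 = 69.426 °C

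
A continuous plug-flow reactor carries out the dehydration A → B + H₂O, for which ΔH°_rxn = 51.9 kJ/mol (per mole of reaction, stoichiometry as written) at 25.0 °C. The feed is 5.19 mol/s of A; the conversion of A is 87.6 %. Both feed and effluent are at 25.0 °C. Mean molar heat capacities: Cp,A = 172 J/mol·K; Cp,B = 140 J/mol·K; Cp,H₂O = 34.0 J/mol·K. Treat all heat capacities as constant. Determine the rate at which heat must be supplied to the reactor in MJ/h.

Extent of reaction ξ = 0.876 × 5.19 = 4.5464 mol/s
Reaction term: ξ·ΔH°_rxn = 4.5464 × 51.9 = 235.96 kJ/s
Q = ΔH = 235.96 kJ/s = 235.96 kW
Heat supplied = 849.46 MJ/h

Q_in = 849 MJ/h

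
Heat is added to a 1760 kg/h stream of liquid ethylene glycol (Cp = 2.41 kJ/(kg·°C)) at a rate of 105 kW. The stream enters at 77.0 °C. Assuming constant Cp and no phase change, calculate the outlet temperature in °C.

T_out = 166 °C

Q = 105 kW = 378000 kJ/h
ΔT = Q/(ṁ·Cp) = 378000/(1760×2.41) = 89.117 K
T_out = 77.0 + 89.117 = 166.12 °C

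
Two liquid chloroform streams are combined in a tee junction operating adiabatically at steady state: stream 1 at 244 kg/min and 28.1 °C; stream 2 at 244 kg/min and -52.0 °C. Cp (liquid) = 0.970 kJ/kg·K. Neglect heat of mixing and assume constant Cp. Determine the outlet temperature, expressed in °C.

T_out = -11.9 °C

Adiabatic, steady state ⇒ Σ ṁᵢCp,ᵢ(T_out − Tᵢ) = 0
Σ ṁᵢCp,ᵢTᵢ = 244×0.970×28.1 + 244×0.970×-52.0 = -5656.7
Σ ṁᵢCp,ᵢ = 244×0.970 + 244×0.970 = 473.36
T_out = -5656.7 / 473.36 = -11.95 °C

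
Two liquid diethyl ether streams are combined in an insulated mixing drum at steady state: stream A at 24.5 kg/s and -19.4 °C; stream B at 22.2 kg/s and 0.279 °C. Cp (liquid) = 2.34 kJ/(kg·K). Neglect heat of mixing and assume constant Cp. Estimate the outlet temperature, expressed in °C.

T_out = -10.0 °C

Energy balance with Q = 0: Σ ṁᵢCp,ᵢ(T_out − Tᵢ) = 0
T_out = Σ ṁᵢCp,ᵢTᵢ / Σ ṁᵢCp,ᵢ
      = -1097.7 / 109.28 = -10.045 °C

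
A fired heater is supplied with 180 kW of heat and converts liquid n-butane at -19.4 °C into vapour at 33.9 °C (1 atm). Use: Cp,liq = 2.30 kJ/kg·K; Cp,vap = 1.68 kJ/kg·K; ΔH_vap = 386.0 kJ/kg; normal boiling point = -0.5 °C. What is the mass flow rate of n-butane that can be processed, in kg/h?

ṁ = 1330 kg/h

Δh = 2.30×(-0.5−-19.4) + 386.0 + 1.68×(33.9−-0.5) = 487.26 kJ/kg
Q = 180 kW = 180 kJ/s = 648000 kJ/h
ṁ = Q/Δh = 648000 / 487.26 = 1329.9 kg/h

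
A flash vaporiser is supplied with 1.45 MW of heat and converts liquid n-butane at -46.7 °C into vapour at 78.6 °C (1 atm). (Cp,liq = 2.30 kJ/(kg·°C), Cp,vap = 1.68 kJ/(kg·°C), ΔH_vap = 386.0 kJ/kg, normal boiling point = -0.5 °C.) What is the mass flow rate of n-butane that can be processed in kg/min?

Δh = 2.30×(-0.5−-46.7) + 386.0 + 1.68×(78.6−-0.5) = 625.15 kJ/kg
Q = 1.45 MW = 1450 kJ/s = 87000 kJ/min
ṁ = Q/Δh = 87000 / 625.15 = 139.17 kg/min

ṁ = 139 kg/min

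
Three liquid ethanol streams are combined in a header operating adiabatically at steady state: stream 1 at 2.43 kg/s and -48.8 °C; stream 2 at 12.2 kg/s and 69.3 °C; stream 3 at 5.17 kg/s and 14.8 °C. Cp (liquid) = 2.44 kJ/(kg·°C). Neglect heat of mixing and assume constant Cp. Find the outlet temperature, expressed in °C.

Energy balance with Q = 0: Σ ṁᵢCp,ᵢ(T_out − Tᵢ) = 0
T_out = Σ ṁᵢCp,ᵢTᵢ / Σ ṁᵢCp,ᵢ
      = 1960.3 / 48.312 = 40.575 °C

T_out = 40.6 °C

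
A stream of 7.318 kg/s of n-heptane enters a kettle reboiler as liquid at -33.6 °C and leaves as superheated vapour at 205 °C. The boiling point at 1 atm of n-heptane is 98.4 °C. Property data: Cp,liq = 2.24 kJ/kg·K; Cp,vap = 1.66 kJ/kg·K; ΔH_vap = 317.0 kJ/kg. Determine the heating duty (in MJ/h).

Q = 20800 MJ/h

liquid -33.6→98.4 °C: 295.68 kJ/kg
vaporisation at 98.4 °C: 317 kJ/kg
vapour 98.4→205 °C: 176.96 kJ/kg
Δh = 295.68 + 317 + 176.96 = 789.64 kJ/kg
Q = ṁ·Δh = 7.318 kg/s × 789.64 kJ/kg = 5778.6 kJ/s
|Q| = 5778.6 kW = 20803 MJ/h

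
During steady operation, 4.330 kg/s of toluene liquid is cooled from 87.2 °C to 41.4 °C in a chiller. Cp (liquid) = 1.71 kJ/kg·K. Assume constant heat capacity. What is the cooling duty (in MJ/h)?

Q_c = 1220 MJ/h

Q = ṁ·Cp·ΔT = 4.330 × 1.71 × (41.4 − 87.2) = -339.12 kJ/s
Cooling duty = 1220.8 MJ/h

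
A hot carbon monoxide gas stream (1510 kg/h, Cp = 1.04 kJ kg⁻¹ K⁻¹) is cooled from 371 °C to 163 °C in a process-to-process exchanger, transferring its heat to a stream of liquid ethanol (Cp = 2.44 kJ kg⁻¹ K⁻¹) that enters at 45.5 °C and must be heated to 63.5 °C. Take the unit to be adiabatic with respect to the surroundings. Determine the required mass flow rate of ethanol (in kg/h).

ṁ_c = 7440 kg/h

Heat released by hot stream: Q = 1510 × 1.04 × (371 − 163) = 326640 kJ/h
Energy balance on cold side (adiabatic exchanger): Q = ṁ_c·Cp_c·(T_c,out − T_c,in)
ṁ_c = 326640 / [2.44 × (63.5 − 45.5)] = 7437.2 kg/h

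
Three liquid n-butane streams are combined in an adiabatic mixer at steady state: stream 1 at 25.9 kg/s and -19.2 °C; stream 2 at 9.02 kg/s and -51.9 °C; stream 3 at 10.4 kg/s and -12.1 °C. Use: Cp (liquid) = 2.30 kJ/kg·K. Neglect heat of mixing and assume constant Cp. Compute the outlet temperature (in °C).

T_out = -24.1 °C

No heat crosses the boundary, so H_out = H_in.
Σ ṁᵢCp,ᵢTᵢ = 25.9×2.30×-19.2 + 9.02×2.30×-51.9 + 10.4×2.30×-12.1 = -2509.9
Σ ṁᵢCp,ᵢ = 25.9×2.30 + 9.02×2.30 + 10.4×2.30 = 104.24
T_out = -2509.9 / 104.24 = -24.079 °C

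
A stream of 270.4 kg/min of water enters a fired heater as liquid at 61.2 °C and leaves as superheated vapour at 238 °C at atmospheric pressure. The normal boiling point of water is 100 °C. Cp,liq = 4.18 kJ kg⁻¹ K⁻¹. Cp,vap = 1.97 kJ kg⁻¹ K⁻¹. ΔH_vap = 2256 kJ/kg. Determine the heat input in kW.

Q = 12100 kW

liquid 61.2→100 °C: 162.18 kJ/kg
vaporisation at 100 °C: 2256 kJ/kg
vapour 100→238 °C: 271.86 kJ/kg
Δh = 162.18 + 2256 + 271.86 = 2690 kJ/kg
Q = ṁ·Δh = 270.4 kg/min × 2690 kJ/kg = 727390 kJ/min
|Q| = 12123 kW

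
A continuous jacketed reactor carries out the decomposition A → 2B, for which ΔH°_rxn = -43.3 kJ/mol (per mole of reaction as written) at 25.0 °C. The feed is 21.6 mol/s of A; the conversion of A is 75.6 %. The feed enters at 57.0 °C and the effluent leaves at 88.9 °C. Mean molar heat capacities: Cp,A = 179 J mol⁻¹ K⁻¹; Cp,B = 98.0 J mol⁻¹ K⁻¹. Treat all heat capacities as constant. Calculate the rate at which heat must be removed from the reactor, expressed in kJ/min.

Q_out = 34000 kJ/min

Extent of reaction ξ = 0.756 × 21.6 = 16.33 mol/s
Reaction term: ξ·ΔH°_rxn = 16.33 × -43.3 = -707.07 kJ/s
Sensible, feed 57.0→25 °C: -123.72 kJ/s
Outlet flows (mol/s): A 5.2704, B 32.659
Sensible, products 25→88.9 °C: 264.8 kJ/s
Q = ΔH = -565.99 kJ/s = -565.99 kW
Heat removed = 33960 kJ/min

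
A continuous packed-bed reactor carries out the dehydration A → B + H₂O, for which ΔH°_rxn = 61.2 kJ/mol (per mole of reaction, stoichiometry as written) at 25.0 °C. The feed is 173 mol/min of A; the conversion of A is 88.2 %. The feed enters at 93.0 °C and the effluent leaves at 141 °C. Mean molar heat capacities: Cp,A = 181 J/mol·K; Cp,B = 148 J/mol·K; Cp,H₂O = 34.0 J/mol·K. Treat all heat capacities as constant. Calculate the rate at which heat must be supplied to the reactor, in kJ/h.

Extent of reaction ξ = 0.882 × 173 = 152.59 mol/min
Reaction term: ξ·ΔH°_rxn = 152.59 × 61.2 = 9338.3 kJ/min
Sensible, feed 93.0→25 °C: -2129.3 kJ/min
Outlet flows (mol/min): A 20.414, B 152.59, H₂O 152.59
Sensible, products 25→141 °C: 3650 kJ/min
Q = ΔH = 10859 kJ/min = 180.98 kW
Heat supplied = 651540 kJ/h

Q_in = 652000 kJ/h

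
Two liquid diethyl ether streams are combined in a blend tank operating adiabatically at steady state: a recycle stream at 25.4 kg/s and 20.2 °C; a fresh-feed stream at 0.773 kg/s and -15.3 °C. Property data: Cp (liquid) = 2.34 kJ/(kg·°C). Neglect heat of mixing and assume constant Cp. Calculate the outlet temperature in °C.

Energy balance with Q = 0: Σ ṁᵢCp,ᵢ(T_out − Tᵢ) = 0
Σ ṁᵢCp,ᵢTᵢ = 25.4×2.34×20.2 + 0.773×2.34×-15.3 = 1172.9
Σ ṁᵢCp,ᵢ = 25.4×2.34 + 0.773×2.34 = 61.245
T_out = 1172.9 / 61.245 = 19.152 °C

T_out = 19.2 °C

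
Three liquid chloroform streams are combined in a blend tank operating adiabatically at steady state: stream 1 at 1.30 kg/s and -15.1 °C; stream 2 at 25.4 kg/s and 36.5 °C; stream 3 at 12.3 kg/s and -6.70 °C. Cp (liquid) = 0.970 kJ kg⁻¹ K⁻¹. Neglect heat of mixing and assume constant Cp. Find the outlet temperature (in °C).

No heat crosses the boundary, so H_out = H_in.
Σ ṁᵢCp,ᵢTᵢ = 1.30×0.970×-15.1 + 25.4×0.970×36.5 + 12.3×0.970×-6.70 = 800.31
Σ ṁᵢCp,ᵢ = 1.30×0.970 + 25.4×0.970 + 12.3×0.970 = 37.83
T_out = 800.31 / 37.83 = 21.155 °C

T_out = 21.2 °C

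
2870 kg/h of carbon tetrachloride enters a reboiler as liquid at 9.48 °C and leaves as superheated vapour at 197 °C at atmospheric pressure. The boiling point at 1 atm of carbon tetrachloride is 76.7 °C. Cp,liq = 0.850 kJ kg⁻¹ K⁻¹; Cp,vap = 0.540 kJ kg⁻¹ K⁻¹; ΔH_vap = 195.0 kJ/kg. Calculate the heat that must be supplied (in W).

liquid 9.48→76.7 °C: 57.137 kJ/kg
vaporisation at 76.7 °C: 195 kJ/kg
vapour 76.7→197 °C: 64.962 kJ/kg
Δh = 57.137 + 195 + 64.962 = 317.1 kJ/kg
Q = ṁ·Δh = 2870 kg/h × 317.1 kJ/kg = 910070 kJ/h
|Q| = 252.8 kW = 252800 W

Q = 253000 W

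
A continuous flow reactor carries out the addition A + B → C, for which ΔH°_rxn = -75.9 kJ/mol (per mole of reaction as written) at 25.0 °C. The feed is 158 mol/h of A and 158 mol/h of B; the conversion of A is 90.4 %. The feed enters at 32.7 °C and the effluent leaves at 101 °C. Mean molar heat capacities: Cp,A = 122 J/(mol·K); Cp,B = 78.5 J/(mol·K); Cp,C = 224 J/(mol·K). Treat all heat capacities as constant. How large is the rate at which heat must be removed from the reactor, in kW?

Q_out = 2.34 kW

Extent of reaction ξ = 0.904 × 158 = 142.83 mol/h
Reaction term: ξ·ΔH°_rxn = 142.83 × -75.9 = -10841 kJ/h
Sensible, feed 32.7→25 °C: -243.93 kJ/h
Outlet flows (mol/h): A 15.168, B 15.168, C 142.83
Sensible, products 25→101 °C: 2662.7 kJ/h
Q = ΔH = -8422.2 kJ/h = -2.3395 kW
Heat removed = 2.3395 kW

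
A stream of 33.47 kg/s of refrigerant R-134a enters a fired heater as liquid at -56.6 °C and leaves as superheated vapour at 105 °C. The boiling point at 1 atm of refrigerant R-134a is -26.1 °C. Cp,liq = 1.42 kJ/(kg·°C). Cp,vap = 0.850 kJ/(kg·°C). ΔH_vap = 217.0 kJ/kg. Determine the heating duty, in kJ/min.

Q = 747000 kJ/min

liquid -56.6→-26.1 °C: 43.31 kJ/kg
vaporisation at -26.1 °C: 217 kJ/kg
vapour -26.1→105 °C: 111.43 kJ/kg
Δh = 43.31 + 217 + 111.43 = 371.75 kJ/kg
Q = ṁ·Δh = 33.47 kg/s × 371.75 kJ/kg = 12442 kJ/s
|Q| = 12442 kW = 746540 kJ/min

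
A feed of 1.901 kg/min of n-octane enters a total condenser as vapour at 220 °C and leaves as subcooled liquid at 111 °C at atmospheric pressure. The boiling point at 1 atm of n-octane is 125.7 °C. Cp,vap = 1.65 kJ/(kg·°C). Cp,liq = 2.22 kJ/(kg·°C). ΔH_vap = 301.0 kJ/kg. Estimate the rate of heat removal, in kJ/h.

Q_c = 55800 kJ/h

vapour 220→125.7 °C: -155.59 kJ/kg
condensation at 125.7 °C: -301 kJ/kg
liquid 125.7→111 °C: -32.634 kJ/kg
Δh = -155.59 + -301 + -32.634 = -489.23 kJ/kg
Q = ṁ·Δh = 1.901 kg/min × -489.23 kJ/kg = -930.02 kJ/min
|Q| = 15.5 kW = 55801 kJ/h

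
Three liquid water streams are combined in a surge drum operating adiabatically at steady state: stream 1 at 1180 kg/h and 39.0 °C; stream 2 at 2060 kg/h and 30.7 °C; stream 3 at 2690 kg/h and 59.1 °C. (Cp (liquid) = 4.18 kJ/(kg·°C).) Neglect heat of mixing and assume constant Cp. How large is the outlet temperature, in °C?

Energy balance with Q = 0: Σ ṁᵢCp,ᵢ(T_out − Tᵢ) = 0
Σ ṁᵢCp,ᵢTᵢ = 1180×4.18×39.0 + 2060×4.18×30.7 + 2690×4.18×59.1 = 1.1212e+06
Σ ṁᵢCp,ᵢ = 1180×4.18 + 2060×4.18 + 2690×4.18 = 24787
T_out = 1.1212e+06 / 24787 = 45.235 °C

T_out = 45.2 °C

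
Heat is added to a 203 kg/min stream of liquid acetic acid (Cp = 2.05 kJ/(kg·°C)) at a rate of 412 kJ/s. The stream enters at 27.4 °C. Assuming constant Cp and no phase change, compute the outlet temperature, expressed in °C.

T_out = 86.8 °C

Q = 412 kJ/s = 24720 kJ/min
ΔT = Q/(ṁ·Cp) = 24720/(203×2.05) = 59.402 K
T_out = 27.4 + 59.402 = 86.802 °C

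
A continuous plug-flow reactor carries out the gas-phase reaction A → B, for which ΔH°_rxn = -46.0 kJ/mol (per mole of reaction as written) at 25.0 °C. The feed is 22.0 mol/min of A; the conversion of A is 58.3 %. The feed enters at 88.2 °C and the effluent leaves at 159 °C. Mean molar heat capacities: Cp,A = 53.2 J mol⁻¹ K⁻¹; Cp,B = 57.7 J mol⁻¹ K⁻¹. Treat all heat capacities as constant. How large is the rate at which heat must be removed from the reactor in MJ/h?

Q_out = 30.0 MJ/h

Extent of reaction ξ = 0.583 × 22.0 = 12.826 mol/min
Reaction term: ξ·ΔH°_rxn = 12.826 × -46.0 = -590 kJ/min
Sensible, feed 88.2→25 °C: -73.969 kJ/min
Outlet flows (mol/min): A 9.174, B 12.826
Sensible, products 25→159 °C: 164.57 kJ/min
Q = ΔH = -499.4 kJ/min = -8.3233 kW
Heat removed = 29.964 MJ/h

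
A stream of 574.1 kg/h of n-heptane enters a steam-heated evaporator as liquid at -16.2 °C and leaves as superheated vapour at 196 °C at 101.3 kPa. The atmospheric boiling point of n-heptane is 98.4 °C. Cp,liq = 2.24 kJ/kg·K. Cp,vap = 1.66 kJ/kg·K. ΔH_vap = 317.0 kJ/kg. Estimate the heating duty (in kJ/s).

Q = 117 kJ/s

liquid -16.2→98.4 °C: 256.7 kJ/kg
vaporisation at 98.4 °C: 317 kJ/kg
vapour 98.4→196 °C: 162.02 kJ/kg
Δh = 256.7 + 317 + 162.02 = 735.72 kJ/kg
Q = ṁ·Δh = 574.1 kg/h × 735.72 kJ/kg = 422380 kJ/h
|Q| = 117.33 kW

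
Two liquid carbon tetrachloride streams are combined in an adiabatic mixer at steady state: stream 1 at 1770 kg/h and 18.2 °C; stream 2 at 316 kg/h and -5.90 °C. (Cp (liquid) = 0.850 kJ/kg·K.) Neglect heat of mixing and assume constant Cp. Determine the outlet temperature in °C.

Adiabatic, steady state ⇒ Σ ṁᵢCp,ᵢ(T_out − Tᵢ) = 0
T_out = Σ ṁᵢCp,ᵢTᵢ / Σ ṁᵢCp,ᵢ
      = 25797 / 1773.1 = 14.549 °C

T_out = 14.5 °C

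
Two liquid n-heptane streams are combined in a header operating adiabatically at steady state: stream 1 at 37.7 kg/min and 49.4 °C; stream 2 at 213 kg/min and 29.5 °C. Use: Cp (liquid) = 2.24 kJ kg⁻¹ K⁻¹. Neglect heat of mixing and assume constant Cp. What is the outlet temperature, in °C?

T_out = 32.5 °C

Energy balance with Q = 0: Σ ṁᵢCp,ᵢ(T_out − Tᵢ) = 0
Σ ṁᵢCp,ᵢTᵢ = 37.7×2.24×49.4 + 213×2.24×29.5 = 18247
Σ ṁᵢCp,ᵢ = 37.7×2.24 + 213×2.24 = 561.57
T_out = 18247 / 561.57 = 32.493 °C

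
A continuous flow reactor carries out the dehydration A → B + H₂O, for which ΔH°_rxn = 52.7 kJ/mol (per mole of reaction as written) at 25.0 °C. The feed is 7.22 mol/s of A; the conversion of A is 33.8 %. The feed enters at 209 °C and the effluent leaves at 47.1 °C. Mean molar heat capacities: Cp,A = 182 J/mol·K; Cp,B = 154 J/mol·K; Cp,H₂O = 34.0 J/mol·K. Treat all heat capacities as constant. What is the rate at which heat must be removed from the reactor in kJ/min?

Q_out = 5030 kJ/min

Extent of reaction ξ = 0.338 × 7.22 = 2.4404 mol/s
Reaction term: ξ·ΔH°_rxn = 2.4404 × 52.7 = 128.61 kJ/s
Sensible, feed 209→25 °C: -241.78 kJ/s
Outlet flows (mol/s): A 4.7796, B 2.4404, H₂O 2.4404
Sensible, products 25→47.1 °C: 29.364 kJ/s
Q = ΔH = -83.813 kJ/s = -83.813 kW
Heat removed = 5028.8 kJ/min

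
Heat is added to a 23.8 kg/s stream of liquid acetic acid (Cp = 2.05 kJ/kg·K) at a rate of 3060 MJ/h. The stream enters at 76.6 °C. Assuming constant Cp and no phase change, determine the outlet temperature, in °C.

Q = 3060 MJ/h = 850 kJ/s
ΔT = Q/(ṁ·Cp) = 850/(23.8×2.05) = 17.422 K
T_out = 76.6 + 17.422 = 94.022 °C

T_out = 94.0 °C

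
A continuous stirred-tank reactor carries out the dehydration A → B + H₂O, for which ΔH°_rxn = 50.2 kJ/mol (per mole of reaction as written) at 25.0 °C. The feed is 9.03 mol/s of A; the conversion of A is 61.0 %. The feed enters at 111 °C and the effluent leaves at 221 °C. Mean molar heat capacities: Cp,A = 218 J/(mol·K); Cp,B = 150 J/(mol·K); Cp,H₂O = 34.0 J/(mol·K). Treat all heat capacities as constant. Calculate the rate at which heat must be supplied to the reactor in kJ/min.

Q_in = 27400 kJ/min

Extent of reaction ξ = 0.610 × 9.03 = 5.5083 mol/s
Reaction term: ξ·ΔH°_rxn = 5.5083 × 50.2 = 276.52 kJ/s
Sensible, feed 111→25 °C: -169.29 kJ/s
Outlet flows (mol/s): A 3.5217, B 5.5083, H₂O 5.5083
Sensible, products 25→221 °C: 349.13 kJ/s
Q = ΔH = 456.35 kJ/s = 456.35 kW
Heat supplied = 27381 kJ/min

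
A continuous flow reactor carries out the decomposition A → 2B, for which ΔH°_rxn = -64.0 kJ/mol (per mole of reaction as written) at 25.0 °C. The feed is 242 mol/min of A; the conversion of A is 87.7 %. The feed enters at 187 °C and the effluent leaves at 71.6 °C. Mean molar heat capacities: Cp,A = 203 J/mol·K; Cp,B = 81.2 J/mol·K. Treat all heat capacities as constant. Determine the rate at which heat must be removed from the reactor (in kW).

Extent of reaction ξ = 0.877 × 242 = 212.23 mol/min
Reaction term: ξ·ΔH°_rxn = 212.23 × -64.0 = -13583 kJ/min
Sensible, feed 187→25 °C: -7958.4 kJ/min
Outlet flows (mol/min): A 29.766, B 424.47
Sensible, products 25→71.6 °C: 1887.7 kJ/min
Q = ΔH = -19654 kJ/min = -327.56 kW
Heat removed = 327.56 kW

Q_out = 328 kW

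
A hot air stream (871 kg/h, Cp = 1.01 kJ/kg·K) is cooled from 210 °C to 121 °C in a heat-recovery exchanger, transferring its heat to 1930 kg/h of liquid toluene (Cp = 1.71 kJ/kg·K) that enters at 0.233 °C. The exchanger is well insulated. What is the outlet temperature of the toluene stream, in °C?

T_c,out = 24.0 °C

Heat released by hot stream: Q = 871 × 1.01 × (210 − 121) = 78294 kJ/h
Energy balance on cold side (adiabatic exchanger): Q = ṁ_c·Cp_c·(T_c,out − T_c,in)
T_c,out = 0.233 + 78294/(1930 × 1.71) = 23.956 °C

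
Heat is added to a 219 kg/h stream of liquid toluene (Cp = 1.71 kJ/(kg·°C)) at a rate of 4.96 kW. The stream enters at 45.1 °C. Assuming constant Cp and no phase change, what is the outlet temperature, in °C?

Q = 4.96 kW = 17856 kJ/h
ΔT = Q/(ṁ·Cp) = 17856/(219×1.71) = 47.681 K
T_out = 45.1 + 47.681 = 92.781 °C

T_out = 92.8 °C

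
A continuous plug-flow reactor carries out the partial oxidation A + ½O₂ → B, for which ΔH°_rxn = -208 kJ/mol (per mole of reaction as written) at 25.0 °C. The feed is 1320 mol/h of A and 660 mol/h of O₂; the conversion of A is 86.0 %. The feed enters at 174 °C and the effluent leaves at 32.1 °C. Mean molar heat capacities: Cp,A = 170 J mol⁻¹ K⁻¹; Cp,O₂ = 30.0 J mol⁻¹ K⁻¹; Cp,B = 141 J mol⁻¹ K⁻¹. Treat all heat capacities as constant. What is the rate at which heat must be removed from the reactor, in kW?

Q_out = 75.3 kW

Extent of reaction ξ = 0.860 × 1320 = 1135.2 mol/h
Reaction term: ξ·ΔH°_rxn = 1135.2 × -208 = -236120 kJ/h
Sensible, feed 174→25 °C: -36386 kJ/h
Outlet flows (mol/h): A 184.8, O₂ 92.4, B 1135.2
Sensible, products 25→32.1 °C: 1379.2 kJ/h
Q = ΔH = -271130 kJ/h = -75.313 kW
Heat removed = 75.313 kW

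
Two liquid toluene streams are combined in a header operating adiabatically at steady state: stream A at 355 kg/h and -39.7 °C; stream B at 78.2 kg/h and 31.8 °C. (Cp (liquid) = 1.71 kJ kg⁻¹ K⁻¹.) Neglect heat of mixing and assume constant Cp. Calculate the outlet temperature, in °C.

T_out = -26.8 °C

No heat crosses the boundary, so H_out = H_in.
Σ ṁᵢCp,ᵢTᵢ = 355×1.71×-39.7 + 78.2×1.71×31.8 = -19848
Σ ṁᵢCp,ᵢ = 355×1.71 + 78.2×1.71 = 740.77
T_out = -19848 / 740.77 = -26.793 °C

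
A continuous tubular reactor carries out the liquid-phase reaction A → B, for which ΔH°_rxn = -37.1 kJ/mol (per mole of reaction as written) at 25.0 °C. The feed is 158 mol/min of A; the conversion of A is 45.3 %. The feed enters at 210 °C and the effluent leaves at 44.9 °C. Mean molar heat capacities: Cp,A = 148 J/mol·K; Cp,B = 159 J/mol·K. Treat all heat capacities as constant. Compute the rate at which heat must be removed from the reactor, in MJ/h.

Extent of reaction ξ = 0.453 × 158 = 71.574 mol/min
Reaction term: ξ·ΔH°_rxn = 71.574 × -37.1 = -2655.4 kJ/min
Sensible, feed 210→25 °C: -4326 kJ/min
Outlet flows (mol/min): A 86.426, B 71.574
Sensible, products 25→44.9 °C: 481.01 kJ/min
Q = ΔH = -6500.4 kJ/min = -108.34 kW
Heat removed = 390.03 MJ/h

Q_out = 390 MJ/h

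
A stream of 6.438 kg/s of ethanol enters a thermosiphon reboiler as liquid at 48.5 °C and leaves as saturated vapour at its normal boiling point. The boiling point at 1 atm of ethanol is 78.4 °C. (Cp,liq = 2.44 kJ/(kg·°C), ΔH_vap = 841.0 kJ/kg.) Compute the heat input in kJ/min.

liquid 48.5→78.4 °C: 72.956 kJ/kg
vaporisation at 78.4 °C: 841 kJ/kg
Δh = 72.956 + 841 = 913.96 kJ/kg
Q = ṁ·Δh = 6.438 kg/s × 913.96 kJ/kg = 5884 kJ/s
|Q| = 5884 kW = 353040 kJ/min

Q = 353000 kJ/min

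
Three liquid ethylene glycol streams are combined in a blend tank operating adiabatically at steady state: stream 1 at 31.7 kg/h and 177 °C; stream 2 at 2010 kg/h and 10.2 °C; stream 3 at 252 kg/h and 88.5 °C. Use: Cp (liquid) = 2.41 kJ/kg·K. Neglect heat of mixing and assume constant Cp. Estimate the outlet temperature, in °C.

T_out = 21.1 °C

Energy balance with Q = 0: Σ ṁᵢCp,ᵢ(T_out − Tᵢ) = 0
Σ ṁᵢCp,ᵢTᵢ = 31.7×2.41×177 + 2010×2.41×10.2 + 252×2.41×88.5 = 116680
Σ ṁᵢCp,ᵢ = 31.7×2.41 + 2010×2.41 + 252×2.41 = 5527.8
T_out = 116680 / 5527.8 = 21.108 °C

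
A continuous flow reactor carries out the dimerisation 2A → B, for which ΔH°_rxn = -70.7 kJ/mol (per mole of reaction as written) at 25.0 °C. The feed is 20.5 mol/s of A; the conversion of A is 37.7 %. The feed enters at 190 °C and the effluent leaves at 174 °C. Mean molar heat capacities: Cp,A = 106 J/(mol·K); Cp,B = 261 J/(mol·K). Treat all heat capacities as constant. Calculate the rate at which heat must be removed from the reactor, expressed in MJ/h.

Extent of reaction ξ = 0.377 × 20.5 / 2 = 3.8643 mol/s
Reaction term: ξ·ΔH°_rxn = 3.8643 × -70.7 = -273.2 kJ/s
Sensible, feed 190→25 °C: -358.55 kJ/s
Outlet flows (mol/s): A 12.771, B 3.8643
Sensible, products 25→174 °C: 351.99 kJ/s
Q = ΔH = -279.76 kJ/s = -279.76 kW
Heat removed = 1007.1 MJ/h

Q_out = 1010 MJ/h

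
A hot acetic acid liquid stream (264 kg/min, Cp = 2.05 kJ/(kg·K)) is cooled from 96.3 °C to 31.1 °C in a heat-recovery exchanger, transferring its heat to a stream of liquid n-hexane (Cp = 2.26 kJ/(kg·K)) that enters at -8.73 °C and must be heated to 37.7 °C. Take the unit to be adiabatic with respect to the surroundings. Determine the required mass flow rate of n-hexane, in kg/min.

Heat released by hot stream: Q = 264 × 2.05 × (96.3 − 31.1) = 35286 kJ/min
Energy balance on cold side (adiabatic exchanger): Q = ṁ_c·Cp_c·(T_c,out − T_c,in)
ṁ_c = 35286 / [2.26 × (37.7 − -8.73)] = 336.28 kg/min

ṁ_c = 336 kg/min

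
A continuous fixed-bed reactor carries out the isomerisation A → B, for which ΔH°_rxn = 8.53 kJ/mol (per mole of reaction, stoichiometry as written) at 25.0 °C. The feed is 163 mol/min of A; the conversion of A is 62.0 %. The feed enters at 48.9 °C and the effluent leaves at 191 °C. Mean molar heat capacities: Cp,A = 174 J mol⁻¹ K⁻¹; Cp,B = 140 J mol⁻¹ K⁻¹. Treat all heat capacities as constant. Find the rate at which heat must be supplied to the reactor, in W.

Extent of reaction ξ = 0.620 × 163 = 101.06 mol/min
Reaction term: ξ·ΔH°_rxn = 101.06 × 8.53 = 862.04 kJ/min
Sensible, feed 48.9→25 °C: -677.85 kJ/min
Outlet flows (mol/min): A 61.94, B 101.06
Sensible, products 25→191 °C: 4137.7 kJ/min
Q = ΔH = 4321.9 kJ/min = 72.032 kW
Heat supplied = 72032 W

Q_in = 72000 W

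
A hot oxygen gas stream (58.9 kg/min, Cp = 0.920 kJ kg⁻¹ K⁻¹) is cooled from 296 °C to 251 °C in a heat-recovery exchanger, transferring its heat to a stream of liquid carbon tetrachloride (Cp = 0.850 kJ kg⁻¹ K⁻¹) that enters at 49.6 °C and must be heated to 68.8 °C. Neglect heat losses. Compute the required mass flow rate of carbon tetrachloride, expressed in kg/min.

Heat released by hot stream: Q = 58.9 × 0.920 × (296 − 251) = 2438.5 kJ/min
Energy balance on cold side (adiabatic exchanger): Q = ṁ_c·Cp_c·(T_c,out − T_c,in)
ṁ_c = 2438.5 / [0.850 × (68.8 − 49.6)] = 149.42 kg/min

ṁ_c = 149 kg/min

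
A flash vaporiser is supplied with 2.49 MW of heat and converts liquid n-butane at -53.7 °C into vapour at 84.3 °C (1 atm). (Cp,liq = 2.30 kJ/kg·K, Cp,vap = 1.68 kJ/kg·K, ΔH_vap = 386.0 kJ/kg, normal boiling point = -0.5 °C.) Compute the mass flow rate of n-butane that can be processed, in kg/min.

Δh = 2.30×(-0.5−-53.7) + 386.0 + 1.68×(84.3−-0.5) = 650.82 kJ/kg
Q = 2.49 MW = 2490 kJ/s = 149400 kJ/min
ṁ = Q/Δh = 149400 / 650.82 = 229.56 kg/min

ṁ = 230 kg/min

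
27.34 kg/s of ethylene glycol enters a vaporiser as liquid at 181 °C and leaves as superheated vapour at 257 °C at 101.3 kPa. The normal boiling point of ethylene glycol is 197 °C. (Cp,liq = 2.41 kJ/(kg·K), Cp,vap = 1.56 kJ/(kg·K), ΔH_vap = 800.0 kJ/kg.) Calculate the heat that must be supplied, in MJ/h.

Q = 91700 MJ/h

liquid 181→197 °C: 38.56 kJ/kg
vaporisation at 197 °C: 800 kJ/kg
vapour 197→257 °C: 93.6 kJ/kg
Δh = 38.56 + 800 + 93.6 = 932.16 kJ/kg
Q = ṁ·Δh = 27.34 kg/s × 932.16 kJ/kg = 25485 kJ/s
|Q| = 25485 kW = 91747 MJ/h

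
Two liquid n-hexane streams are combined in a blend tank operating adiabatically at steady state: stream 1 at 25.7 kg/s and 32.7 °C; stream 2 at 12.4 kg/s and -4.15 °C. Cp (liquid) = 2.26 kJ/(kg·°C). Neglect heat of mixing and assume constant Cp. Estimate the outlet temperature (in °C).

Adiabatic, steady state ⇒ Σ ṁᵢCp,ᵢ(T_out − Tᵢ) = 0
Σ ṁᵢCp,ᵢTᵢ = 25.7×2.26×32.7 + 12.4×2.26×-4.15 = 1783
Σ ṁᵢCp,ᵢ = 25.7×2.26 + 12.4×2.26 = 86.106
T_out = 1783 / 86.106 = 20.707 °C

T_out = 20.7 °C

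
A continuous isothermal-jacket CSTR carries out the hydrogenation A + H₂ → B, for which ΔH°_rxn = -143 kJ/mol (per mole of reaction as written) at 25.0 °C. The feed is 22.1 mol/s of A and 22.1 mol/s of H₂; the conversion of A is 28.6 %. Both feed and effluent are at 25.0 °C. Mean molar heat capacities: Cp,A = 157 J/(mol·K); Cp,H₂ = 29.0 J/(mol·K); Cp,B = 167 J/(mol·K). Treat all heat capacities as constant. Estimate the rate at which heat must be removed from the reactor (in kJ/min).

Extent of reaction ξ = 0.286 × 22.1 = 6.3206 mol/s
Reaction term: ξ·ΔH°_rxn = 6.3206 × -143 = -903.85 kJ/s
Q = ΔH = -903.85 kJ/s = -903.85 kW
Heat removed = 54231 kJ/min

Q_out = 54200 kJ/min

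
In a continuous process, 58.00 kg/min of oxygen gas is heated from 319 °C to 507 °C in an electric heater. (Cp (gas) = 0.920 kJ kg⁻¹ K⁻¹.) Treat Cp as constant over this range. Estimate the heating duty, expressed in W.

Q = 167000 W

Q = ṁ·Cp·ΔT = 58.00 × 0.920 × (507 − 319) = 10032 kJ/min
Converting: 10032 / 60 s = 167.19 kW
Heating duty = 167190 W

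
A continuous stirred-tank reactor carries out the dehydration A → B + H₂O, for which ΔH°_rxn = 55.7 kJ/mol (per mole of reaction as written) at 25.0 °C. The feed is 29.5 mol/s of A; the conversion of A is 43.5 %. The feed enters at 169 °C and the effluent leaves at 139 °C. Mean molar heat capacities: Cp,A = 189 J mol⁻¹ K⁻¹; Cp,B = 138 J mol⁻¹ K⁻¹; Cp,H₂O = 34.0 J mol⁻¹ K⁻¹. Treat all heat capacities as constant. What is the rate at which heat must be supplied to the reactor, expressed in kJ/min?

Q_in = 31400 kJ/min

Extent of reaction ξ = 0.435 × 29.5 = 12.832 mol/s
Reaction term: ξ·ΔH°_rxn = 12.832 × 55.7 = 714.77 kJ/s
Sensible, feed 169→25 °C: -802.87 kJ/s
Outlet flows (mol/s): A 16.668, B 12.832, H₂O 12.832
Sensible, products 25→139 °C: 610.74 kJ/s
Q = ΔH = 522.64 kJ/s = 522.64 kW
Heat supplied = 31358 kJ/min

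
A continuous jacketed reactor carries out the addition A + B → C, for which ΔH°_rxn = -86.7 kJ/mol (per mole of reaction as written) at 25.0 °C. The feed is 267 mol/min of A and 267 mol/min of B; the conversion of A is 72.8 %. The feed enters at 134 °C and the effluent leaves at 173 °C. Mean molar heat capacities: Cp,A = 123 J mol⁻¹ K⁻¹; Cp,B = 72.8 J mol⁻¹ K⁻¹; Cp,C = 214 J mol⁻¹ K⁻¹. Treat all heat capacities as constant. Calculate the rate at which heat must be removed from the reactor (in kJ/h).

Q_out = 857000 kJ/h

Extent of reaction ξ = 0.728 × 267 = 194.38 mol/min
Reaction term: ξ·ΔH°_rxn = 194.38 × -86.7 = -16852 kJ/min
Sensible, feed 134→25 °C: -5698.4 kJ/min
Outlet flows (mol/min): A 72.624, B 72.624, C 194.38
Sensible, products 25→173 °C: 8260.8 kJ/min
Q = ΔH = -14290 kJ/min = -238.17 kW
Heat removed = 857400 kJ/h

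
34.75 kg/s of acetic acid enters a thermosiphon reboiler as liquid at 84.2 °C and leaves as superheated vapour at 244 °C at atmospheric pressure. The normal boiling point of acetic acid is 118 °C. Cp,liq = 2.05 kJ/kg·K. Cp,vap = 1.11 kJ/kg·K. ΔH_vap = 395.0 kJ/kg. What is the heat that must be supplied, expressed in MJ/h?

liquid 84.2→118 °C: 69.29 kJ/kg
vaporisation at 118 °C: 395 kJ/kg
vapour 118→244 °C: 139.86 kJ/kg
Δh = 69.29 + 395 + 139.86 = 604.15 kJ/kg
Q = ṁ·Δh = 34.75 kg/s × 604.15 kJ/kg = 20994 kJ/s
|Q| = 20994 kW = 75579 MJ/h

Q = 75600 MJ/h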